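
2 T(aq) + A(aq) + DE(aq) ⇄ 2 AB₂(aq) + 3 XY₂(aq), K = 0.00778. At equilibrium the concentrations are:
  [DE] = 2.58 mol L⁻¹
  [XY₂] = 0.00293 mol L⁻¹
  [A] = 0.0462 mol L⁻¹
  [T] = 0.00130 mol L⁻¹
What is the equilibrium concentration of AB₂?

At equilibrium, K = [AB₂]²·[XY₂]³ / ([T]²·[A]·[DE]) = 0.00778.
([AB₂])²·(0.00293)³ / ((0.00130)²·(0.0462)·(2.58)) = 0.00778
[AB₂]² = 0.0623 ⇒ [AB₂] = 0.250 mol L⁻¹

[AB₂] = 0.250 mol L⁻¹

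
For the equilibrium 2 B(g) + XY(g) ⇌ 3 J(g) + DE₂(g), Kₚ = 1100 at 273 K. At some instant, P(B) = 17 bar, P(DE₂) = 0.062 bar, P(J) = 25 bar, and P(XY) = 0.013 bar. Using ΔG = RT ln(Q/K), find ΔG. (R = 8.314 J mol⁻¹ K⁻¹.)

Qₚ = P(J)³·P(DE₂) / (P(B)²·P(XY)) = (25)³·(0.062) / ((17)²·(0.013)) = 258
ΔG = RT ln(Qₚ/Kₚ) = (8.314 J mol⁻¹ K⁻¹)(273 K) × ln(258/1100)
   = (2.270 kJ/mol)(-1.450) = -3.29 kJ/mol
ΔG < 0, so the forward reaction is spontaneous (proceeds forward).

ΔG = -3.29 kJ/mol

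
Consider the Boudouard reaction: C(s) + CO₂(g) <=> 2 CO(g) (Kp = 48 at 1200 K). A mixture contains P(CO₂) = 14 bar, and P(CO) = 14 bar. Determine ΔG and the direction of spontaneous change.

ΔG = -12.3 kJ/mol; the forward reaction is spontaneous

(C is a pure solid — omitted from Qp.)
Qp = P(CO)² / P(CO₂) = (14)² / (14) = 14.0
ΔG = RT ln(Qp/Kp) = (8.314 J mol⁻¹ K⁻¹)(1200 K) × ln(14.0/48)
   = (9.977 kJ/mol)(-1.232) = -12.3 kJ/mol
ΔG < 0, so the forward reaction is spontaneous (proceeds forward).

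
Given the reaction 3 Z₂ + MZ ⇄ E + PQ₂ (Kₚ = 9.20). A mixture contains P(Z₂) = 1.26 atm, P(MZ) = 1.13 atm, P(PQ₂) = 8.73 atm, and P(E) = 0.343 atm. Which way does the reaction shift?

Qₚ = P(E)·P(PQ₂) / (P(Z₂)³·P(MZ)) = (0.343)·(8.73) / ((1.26)³·(1.13)) = 1.32
Qₚ = 1.32 < Kₚ = 9.20, so the forward reaction proceeds.

in the forward direction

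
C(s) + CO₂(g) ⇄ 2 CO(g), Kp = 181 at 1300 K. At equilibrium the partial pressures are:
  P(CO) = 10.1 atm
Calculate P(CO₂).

P(CO₂) = 0.564 atm

(C is a pure solid — omitted from Kp.)
At equilibrium, Kp = P(CO)² / P(CO₂) = 181.
(10.1)² / (P(CO₂)) = 181
P(CO₂) = 0.564 atm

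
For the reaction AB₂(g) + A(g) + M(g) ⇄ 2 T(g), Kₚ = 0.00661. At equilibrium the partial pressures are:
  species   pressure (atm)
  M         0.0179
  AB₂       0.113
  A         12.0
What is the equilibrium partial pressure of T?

P(T) = 0.0127 atm

At equilibrium, Kₚ = P(T)² / (P(AB₂)·P(A)·P(M)) = 0.00661.
(P(T))² / ((0.113)·(12.0)·(0.0179)) = 0.00661
P(T)² = 1.60×10⁻⁴ ⇒ P(T) = 0.0127 atm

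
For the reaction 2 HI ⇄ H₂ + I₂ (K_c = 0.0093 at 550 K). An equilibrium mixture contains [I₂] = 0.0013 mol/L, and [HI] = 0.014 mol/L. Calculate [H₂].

[H₂] = 0.0014 mol/L

At equilibrium, K_c = [H₂]·[I₂] / [HI]² = 0.0093.
([H₂])·(0.0013) / (0.014)² = 0.0093
[H₂] = 0.00140 = 0.0014 mol/L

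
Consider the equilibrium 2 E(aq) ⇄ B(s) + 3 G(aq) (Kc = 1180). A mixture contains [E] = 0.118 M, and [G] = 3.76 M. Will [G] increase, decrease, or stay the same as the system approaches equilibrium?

decrease

(B is a pure solid — omitted from Qc.)
Qc = [G]³ / [E]² = (3.76)³ / (0.118)² = 3820
Qc = 3820 > Kc = 1180: net reverse reaction.
G is a product, so it decreases.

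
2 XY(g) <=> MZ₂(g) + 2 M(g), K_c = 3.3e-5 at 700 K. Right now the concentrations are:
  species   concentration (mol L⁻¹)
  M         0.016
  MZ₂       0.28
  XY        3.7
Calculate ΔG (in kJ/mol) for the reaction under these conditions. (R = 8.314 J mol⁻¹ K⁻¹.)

Q_c = [MZ₂]·[M]² / [XY]² = (0.28)·(0.016)² / (3.7)² = 5.24e-6
ΔG = RT ln(Q_c/K_c) = (8.314 J mol⁻¹ K⁻¹)(700 K) × ln(5.24e-6/3.3e-5)
   = (5.820 kJ/mol)(-1.840) = -10.7 kJ/mol
ΔG < 0, so the forward reaction is spontaneous (proceeds forward).

ΔG = -10.7 kJ/mol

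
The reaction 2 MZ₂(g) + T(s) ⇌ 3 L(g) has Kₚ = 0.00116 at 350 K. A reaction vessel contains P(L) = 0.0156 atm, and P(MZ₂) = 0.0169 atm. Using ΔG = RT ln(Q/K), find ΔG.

ΔG = 7.10 kJ/mol

(T is a pure solid — omitted from Qₚ.)
Qₚ = P(L)³ / P(MZ₂)² = (0.0156)³ / (0.0169)² = 0.0133
ΔG = RT ln(Qₚ/Kₚ) = (8.314 J mol⁻¹ K⁻¹)(350 K) × ln(0.0133/0.00116)
   = (2.910 kJ/mol)(2.439) = 7.10 kJ/mol
ΔG > 0, so the forward reaction is non-spontaneous (proceeds in reverse).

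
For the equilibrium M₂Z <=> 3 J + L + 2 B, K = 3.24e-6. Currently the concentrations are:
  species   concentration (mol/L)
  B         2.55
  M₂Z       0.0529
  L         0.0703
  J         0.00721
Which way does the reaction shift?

Q = [J]³·[L]·[B]² / [M₂Z] = (0.00721)³·(0.0703)·(2.55)² / (0.0529) = 3.24e-6
Q = 3.24e-6 = K, so the system is already at equilibrium.

at equilibrium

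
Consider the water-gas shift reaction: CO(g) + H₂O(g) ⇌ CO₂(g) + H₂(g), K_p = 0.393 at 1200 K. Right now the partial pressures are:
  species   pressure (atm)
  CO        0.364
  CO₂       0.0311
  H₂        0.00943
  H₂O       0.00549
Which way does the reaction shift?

forward (toward products)

Q_p = P(CO₂)·P(H₂) / (P(CO)·P(H₂O)) = (0.0311)·(0.00943) / ((0.364)·(0.00549)) = 0.147
Q_p = 0.147 < K_p = 0.393, so the forward reaction proceeds.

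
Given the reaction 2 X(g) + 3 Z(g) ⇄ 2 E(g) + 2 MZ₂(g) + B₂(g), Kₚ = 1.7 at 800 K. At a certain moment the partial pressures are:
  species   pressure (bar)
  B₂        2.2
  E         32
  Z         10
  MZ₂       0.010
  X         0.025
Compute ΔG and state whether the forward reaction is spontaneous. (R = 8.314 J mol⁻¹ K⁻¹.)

ΔG = -10.3 kJ/mol; the forward reaction is spontaneous

Qₚ = P(E)²·P(MZ₂)²·P(B₂) / (P(X)²·P(Z)³) = (32)²·(0.010)²·(2.2) / ((0.025)²·(10)³) = 0.360
ΔG = RT ln(Qₚ/Kₚ) = (8.314 J mol⁻¹ K⁻¹)(800 K) × ln(0.360/1.7)
   = (6.651 kJ/mol)(-1.552) = -10.3 kJ/mol
ΔG < 0, so the forward reaction is spontaneous (proceeds forward).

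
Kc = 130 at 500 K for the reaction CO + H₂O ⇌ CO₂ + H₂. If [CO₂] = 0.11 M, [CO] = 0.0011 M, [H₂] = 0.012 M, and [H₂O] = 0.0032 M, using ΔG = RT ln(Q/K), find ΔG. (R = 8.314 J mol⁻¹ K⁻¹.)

Qc = [CO₂]·[H₂] / ([CO]·[H₂O]) = (0.11)·(0.012) / ((0.0011)·(0.0032)) = 375
ΔG = RT ln(Qc/Kc) = (8.314 J mol⁻¹ K⁻¹)(500 K) × ln(375/130)
   = (4.157 kJ/mol)(1.059) = 4.40 kJ/mol
ΔG > 0, so the forward reaction is non-spontaneous (proceeds in reverse).

ΔG = 4.40 kJ/mol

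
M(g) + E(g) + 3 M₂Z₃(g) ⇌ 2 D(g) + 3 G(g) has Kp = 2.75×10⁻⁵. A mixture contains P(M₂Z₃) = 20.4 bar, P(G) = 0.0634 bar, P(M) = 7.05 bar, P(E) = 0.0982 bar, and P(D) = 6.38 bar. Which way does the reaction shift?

to the right

Qp = P(D)²·P(G)³ / (P(M)·P(E)·P(M₂Z₃)³) = (6.38)²·(0.0634)³ / ((7.05)·(0.0982)·(20.4)³) = 1.76×10⁻⁶
Qp = 1.76×10⁻⁶ < Kp = 2.75×10⁻⁵, so the forward reaction proceeds.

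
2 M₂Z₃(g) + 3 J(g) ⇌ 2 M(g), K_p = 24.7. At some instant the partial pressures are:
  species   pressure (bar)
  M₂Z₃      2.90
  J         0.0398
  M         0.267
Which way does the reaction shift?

to the left

Q_p = P(M)² / (P(M₂Z₃)²·P(J)³) = (0.267)² / ((2.90)²·(0.0398)³) = 134
Q_p = 134 > K_p = 24.7, so the reverse reaction proceeds.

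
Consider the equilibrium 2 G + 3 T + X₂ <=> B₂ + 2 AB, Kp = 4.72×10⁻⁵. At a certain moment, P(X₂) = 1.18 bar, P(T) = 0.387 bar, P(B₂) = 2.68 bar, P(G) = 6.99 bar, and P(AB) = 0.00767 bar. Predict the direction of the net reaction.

Qp = P(B₂)·P(AB)² / (P(G)²·P(T)³·P(X₂)) = (2.68)·(0.00767)² / ((6.99)²·(0.387)³·(1.18)) = 4.72×10⁻⁵
Qp = 4.72×10⁻⁵ = Kp, so the system is already at equilibrium.

no net change (already at equilibrium)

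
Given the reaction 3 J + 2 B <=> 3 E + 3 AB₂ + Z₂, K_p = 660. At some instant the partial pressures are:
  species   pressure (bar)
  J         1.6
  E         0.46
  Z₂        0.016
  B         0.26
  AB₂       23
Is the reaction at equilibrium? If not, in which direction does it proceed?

to the right

Q_p = P(E)³·P(AB₂)³·P(Z₂) / (P(J)³·P(B)²) = (0.46)³·(23)³·(0.016) / ((1.6)³·(0.26)²) = 68
Q_p = 68 < K_p = 660, so the forward reaction proceeds.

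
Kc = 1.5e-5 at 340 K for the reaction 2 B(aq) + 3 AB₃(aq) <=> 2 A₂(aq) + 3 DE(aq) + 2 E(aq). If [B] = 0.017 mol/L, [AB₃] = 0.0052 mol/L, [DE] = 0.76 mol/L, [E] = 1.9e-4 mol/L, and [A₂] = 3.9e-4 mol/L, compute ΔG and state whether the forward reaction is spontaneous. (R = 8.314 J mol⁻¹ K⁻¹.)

Qc = [A₂]²·[DE]³·[E]² / ([B]²·[AB₃]³) = (3.9e-4)²·(0.76)³·(1.9e-4)² / ((0.017)²·(0.0052)³) = 5.93e-5
ΔG = RT ln(Qc/Kc) = (8.314 J mol⁻¹ K⁻¹)(340 K) × ln(5.93e-5/1.5e-5)
   = (2.827 kJ/mol)(1.375) = 3.89 kJ/mol
ΔG > 0, so the forward reaction is non-spontaneous (proceeds in reverse).

ΔG = 3.89 kJ/mol; the forward reaction is non-spontaneous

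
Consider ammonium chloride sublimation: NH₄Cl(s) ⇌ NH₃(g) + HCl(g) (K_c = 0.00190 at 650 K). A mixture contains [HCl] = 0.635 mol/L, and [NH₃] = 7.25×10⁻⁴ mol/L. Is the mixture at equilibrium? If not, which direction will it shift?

(NH₄Cl is a pure solid — omitted from Q_c.)
Q_c = [NH₃]·[HCl] = (7.25×10⁻⁴)·(0.635) = 4.60×10⁻⁴
Q_c = 4.60×10⁻⁴ < K_c = 0.00190: net forward reaction.

no; Q < K, reaction proceeds forward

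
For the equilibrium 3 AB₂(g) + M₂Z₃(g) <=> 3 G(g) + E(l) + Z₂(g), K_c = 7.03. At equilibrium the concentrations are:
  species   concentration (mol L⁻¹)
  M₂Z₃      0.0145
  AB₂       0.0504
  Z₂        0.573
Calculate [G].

(E is a pure liquid — omitted from K_c.)
At equilibrium, K_c = [G]³·[Z₂] / ([AB₂]³·[M₂Z₃]) = 7.03.
([G])³·(0.573) / ((0.0504)³·(0.0145)) = 7.03
[G]³ = 2.28e-5 ⇒ [G] = 0.0283 mol L⁻¹

[G] = 0.0283 mol L⁻¹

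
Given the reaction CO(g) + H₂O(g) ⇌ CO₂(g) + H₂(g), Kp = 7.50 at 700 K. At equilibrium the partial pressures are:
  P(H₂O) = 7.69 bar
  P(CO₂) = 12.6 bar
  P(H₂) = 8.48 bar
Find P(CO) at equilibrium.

P(CO) = 1.85 bar

At equilibrium, Kp = P(CO₂)·P(H₂) / (P(CO)·P(H₂O)) = 7.50.
(12.6)·(8.48) / ((P(CO))·(7.69)) = 7.50
P(CO) = 1.85 bar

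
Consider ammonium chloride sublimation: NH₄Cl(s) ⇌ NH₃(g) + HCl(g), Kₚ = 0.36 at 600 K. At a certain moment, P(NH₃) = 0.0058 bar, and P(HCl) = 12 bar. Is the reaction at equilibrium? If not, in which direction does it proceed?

(NH₄Cl is a pure solid — omitted from Qₚ.)
Qₚ = P(NH₃)·P(HCl) = (0.0058)·(12) = 0.070
Qₚ = 0.070 < Kₚ = 0.36, so the forward reaction proceeds.

toward products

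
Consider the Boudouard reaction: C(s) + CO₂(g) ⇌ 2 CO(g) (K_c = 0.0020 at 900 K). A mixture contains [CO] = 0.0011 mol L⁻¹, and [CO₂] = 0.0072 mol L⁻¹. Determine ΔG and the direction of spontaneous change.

(C is a pure solid — omitted from Q_c.)
Q_c = [CO]² / [CO₂] = (0.0011)² / (0.0072) = 1.68×10⁻⁴
ΔG = RT ln(Q_c/K_c) = (8.314 J mol⁻¹ K⁻¹)(900 K) × ln(1.68×10⁻⁴/0.0020)
   = (7.483 kJ/mol)(-2.477) = -18.5 kJ/mol
ΔG < 0, so the forward reaction is spontaneous (proceeds forward).

ΔG = -18.5 kJ/mol; the forward reaction is spontaneous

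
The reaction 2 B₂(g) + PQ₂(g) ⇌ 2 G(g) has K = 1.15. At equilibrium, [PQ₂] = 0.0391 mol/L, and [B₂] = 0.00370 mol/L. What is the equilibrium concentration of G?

[G] = 7.85×10⁻⁴ mol/L

At equilibrium, K = [G]² / ([B₂]²·[PQ₂]) = 1.15.
([G])² / ((0.00370)²·(0.0391)) = 1.15
[G]² = 6.16×10⁻⁷ ⇒ [G] = 7.85×10⁻⁴ mol/L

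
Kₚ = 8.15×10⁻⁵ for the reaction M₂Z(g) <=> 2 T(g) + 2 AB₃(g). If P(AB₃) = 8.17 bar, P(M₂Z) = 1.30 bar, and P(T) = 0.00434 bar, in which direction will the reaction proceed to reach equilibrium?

Qₚ = P(T)²·P(AB₃)² / P(M₂Z) = (0.00434)²·(8.17)² / (1.30) = 9.67×10⁻⁴
Qₚ = 9.67×10⁻⁴ > Kₚ = 8.15×10⁻⁵, so the reverse reaction proceeds.

toward reactants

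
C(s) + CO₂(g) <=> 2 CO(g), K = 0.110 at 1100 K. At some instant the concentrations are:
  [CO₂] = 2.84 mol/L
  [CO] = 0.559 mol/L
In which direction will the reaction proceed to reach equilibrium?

(C is a pure solid — omitted from Q.)
Q = [CO]² / [CO₂] = (0.559)² / (2.84) = 0.110
Q = 0.110 = K, so the system is already at equilibrium.

neither direction; the system is at equilibrium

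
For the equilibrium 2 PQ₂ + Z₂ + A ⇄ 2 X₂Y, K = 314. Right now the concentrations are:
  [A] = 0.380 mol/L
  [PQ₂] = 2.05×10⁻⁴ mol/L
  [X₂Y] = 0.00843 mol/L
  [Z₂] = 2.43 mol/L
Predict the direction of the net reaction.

Q = [X₂Y]² / ([PQ₂]²·[Z₂]·[A]) = (0.00843)² / ((2.05×10⁻⁴)²·(2.43)·(0.380)) = 1830
Q = 1830 > K = 314, so the reverse reaction proceeds.

in the reverse direction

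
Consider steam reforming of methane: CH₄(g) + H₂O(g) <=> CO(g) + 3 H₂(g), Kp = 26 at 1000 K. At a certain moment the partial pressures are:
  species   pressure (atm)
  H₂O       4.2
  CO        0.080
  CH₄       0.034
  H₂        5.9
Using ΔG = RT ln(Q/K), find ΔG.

Qp = P(CO)·P(H₂)³ / (P(CH₄)·P(H₂O)) = (0.080)·(5.9)³ / ((0.034)·(4.2)) = 115
ΔG = RT ln(Qp/Kp) = (8.314 J mol⁻¹ K⁻¹)(1000 K) × ln(115/26)
   = (8.314 kJ/mol)(1.487) = 12.4 kJ/mol
ΔG > 0, so the forward reaction is non-spontaneous (proceeds in reverse).

ΔG = 12.4 kJ/mol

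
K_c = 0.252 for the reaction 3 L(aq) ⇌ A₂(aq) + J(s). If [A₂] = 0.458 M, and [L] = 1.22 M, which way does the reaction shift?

no net change (already at equilibrium)

(J is a pure solid — omitted from Q_c.)
Q_c = [A₂] / [L]³ = (0.458) / (1.22)³ = 0.252
Q_c = 0.252 = K_c, so the system is already at equilibrium.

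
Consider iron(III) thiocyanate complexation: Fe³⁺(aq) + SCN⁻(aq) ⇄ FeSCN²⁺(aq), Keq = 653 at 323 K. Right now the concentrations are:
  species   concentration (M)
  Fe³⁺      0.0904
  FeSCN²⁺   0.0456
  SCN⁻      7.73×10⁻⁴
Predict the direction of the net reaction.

neither direction; the system is at equilibrium

Q = [FeSCN²⁺] / ([Fe³⁺]·[SCN⁻]) = (0.0456) / ((0.0904)·(7.73×10⁻⁴)) = 653
Q = 653 = Keq, so the system is already at equilibrium.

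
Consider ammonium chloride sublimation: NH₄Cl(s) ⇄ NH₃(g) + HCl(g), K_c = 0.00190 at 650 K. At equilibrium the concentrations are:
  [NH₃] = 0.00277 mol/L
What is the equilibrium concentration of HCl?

(NH₄Cl is a pure solid — omitted from K_c.)
At equilibrium, K_c = [NH₃]·[HCl] = 0.00190.
(0.00277)·([HCl]) = 0.00190
[HCl] = 0.686 mol/L

[HCl] = 0.686 mol/L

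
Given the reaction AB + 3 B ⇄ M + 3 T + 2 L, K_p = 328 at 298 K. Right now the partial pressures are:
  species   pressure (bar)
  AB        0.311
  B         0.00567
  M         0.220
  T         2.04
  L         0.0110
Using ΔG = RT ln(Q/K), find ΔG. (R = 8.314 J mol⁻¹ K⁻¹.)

Q_p = P(M)·P(T)³·P(L)² / (P(AB)·P(B)³) = (0.220)·(2.04)³·(0.0110)² / ((0.311)·(0.00567)³) = 3990
ΔG = RT ln(Q_p/K_p) = (8.314 J mol⁻¹ K⁻¹)(298 K) × ln(3990/328)
   = (2.478 kJ/mol)(2.499) = 6.19 kJ/mol
ΔG > 0, so the forward reaction is non-spontaneous (proceeds in reverse).

ΔG = 6.19 kJ/mol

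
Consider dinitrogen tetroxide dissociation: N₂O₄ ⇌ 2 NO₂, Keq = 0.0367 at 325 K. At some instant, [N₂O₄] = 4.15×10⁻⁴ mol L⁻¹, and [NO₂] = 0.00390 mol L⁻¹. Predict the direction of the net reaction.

Q = [NO₂]² / [N₂O₄] = (0.00390)² / (4.15×10⁻⁴) = 0.0367
Q = 0.0367 = Keq, so the system is already at equilibrium.

at equilibrium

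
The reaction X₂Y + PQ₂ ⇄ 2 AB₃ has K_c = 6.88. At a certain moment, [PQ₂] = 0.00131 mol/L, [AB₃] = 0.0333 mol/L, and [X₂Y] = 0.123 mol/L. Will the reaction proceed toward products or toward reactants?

no net change (already at equilibrium)

Q_c = [AB₃]² / ([X₂Y]·[PQ₂]) = (0.0333)² / ((0.123)·(0.00131)) = 6.88
Q_c = 6.88 = K_c, so the system is already at equilibrium.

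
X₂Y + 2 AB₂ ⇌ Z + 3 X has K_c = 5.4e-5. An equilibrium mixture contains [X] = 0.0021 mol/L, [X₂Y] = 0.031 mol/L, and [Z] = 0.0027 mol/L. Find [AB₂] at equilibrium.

At equilibrium, K_c = [Z]·[X]³ / ([X₂Y]·[AB₂]²) = 5.4e-5.
(0.0027)·(0.0021)³ / ((0.031)·([AB₂])²) = 5.4e-5
[AB₂]² = 1.49e-5 ⇒ [AB₂] = 0.0039 mol/L

[AB₂] = 0.0039 mol/L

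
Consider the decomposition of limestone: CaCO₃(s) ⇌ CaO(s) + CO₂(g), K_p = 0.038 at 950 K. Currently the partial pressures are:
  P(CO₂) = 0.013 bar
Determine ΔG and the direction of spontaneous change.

(CaCO₃, CaO are pure solids — omitted from Q_p.)
Q_p = P(CO₂) = 0.0130
ΔG = RT ln(Q_p/K_p) = (8.314 J mol⁻¹ K⁻¹)(950 K) × ln(0.0130/0.038)
   = (7.898 kJ/mol)(-1.073) = -8.47 kJ/mol
ΔG < 0, so the forward reaction is spontaneous (proceeds forward).

ΔG = -8.47 kJ/mol; the forward reaction is spontaneous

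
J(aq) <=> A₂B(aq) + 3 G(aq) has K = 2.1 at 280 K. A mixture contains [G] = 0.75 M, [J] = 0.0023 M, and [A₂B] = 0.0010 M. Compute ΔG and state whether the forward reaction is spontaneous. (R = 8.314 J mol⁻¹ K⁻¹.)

Q = [A₂B]·[G]³ / [J] = (0.0010)·(0.75)³ / (0.0023) = 0.183
ΔG = RT ln(Q/K) = (8.314 J mol⁻¹ K⁻¹)(280 K) × ln(0.183/2.1)
   = (2.328 kJ/mol)(-2.440) = -5.68 kJ/mol
ΔG < 0, so the forward reaction is spontaneous (proceeds forward).

ΔG = -5.68 kJ/mol; the forward reaction is spontaneous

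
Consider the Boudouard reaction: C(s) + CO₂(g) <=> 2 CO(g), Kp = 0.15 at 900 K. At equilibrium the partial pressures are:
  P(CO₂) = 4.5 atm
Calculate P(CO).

P(CO) = 0.82 atm

(C is a pure solid — omitted from Kp.)
At equilibrium, Kp = P(CO)² / P(CO₂) = 0.15.
(P(CO))² / (4.5) = 0.15
P(CO)² = 0.675 ⇒ P(CO) = 0.82 atm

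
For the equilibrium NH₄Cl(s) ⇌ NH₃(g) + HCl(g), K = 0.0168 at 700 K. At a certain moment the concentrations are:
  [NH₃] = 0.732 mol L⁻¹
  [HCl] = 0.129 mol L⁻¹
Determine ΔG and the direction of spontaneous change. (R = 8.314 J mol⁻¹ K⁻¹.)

ΔG = 10.0 kJ/mol; the forward reaction is non-spontaneous

(NH₄Cl is a pure solid — omitted from Q.)
Q = [NH₃]·[HCl] = (0.732)·(0.129) = 0.0944
ΔG = RT ln(Q/K) = (8.314 J mol⁻¹ K⁻¹)(700 K) × ln(0.0944/0.0168)
   = (5.820 kJ/mol)(1.726) = 10.0 kJ/mol
ΔG > 0, so the forward reaction is non-spontaneous (proceeds in reverse).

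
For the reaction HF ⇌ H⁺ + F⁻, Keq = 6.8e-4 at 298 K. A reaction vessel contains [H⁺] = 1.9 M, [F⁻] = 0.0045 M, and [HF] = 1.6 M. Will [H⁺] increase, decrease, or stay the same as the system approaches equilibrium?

Q = [H⁺]·[F⁻] / [HF] = (1.9)·(0.0045) / (1.6) = 0.0053
Q = 0.0053 > Keq = 6.8e-4: net reverse reaction.
H⁺ is a product, so it decreases.

decrease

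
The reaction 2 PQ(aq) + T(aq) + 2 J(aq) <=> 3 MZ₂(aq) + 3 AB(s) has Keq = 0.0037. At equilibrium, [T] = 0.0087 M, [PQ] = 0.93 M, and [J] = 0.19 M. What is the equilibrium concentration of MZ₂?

[MZ₂] = 0.010 M

(AB is a pure solid — omitted from Keq.)
At equilibrium, Keq = [MZ₂]³ / ([PQ]²·[T]·[J]²) = 0.0037.
([MZ₂])³ / ((0.93)²·(0.0087)·(0.19)²) = 0.0037
[MZ₂]³ = 1.01×10⁻⁶ ⇒ [MZ₂] = 0.010 M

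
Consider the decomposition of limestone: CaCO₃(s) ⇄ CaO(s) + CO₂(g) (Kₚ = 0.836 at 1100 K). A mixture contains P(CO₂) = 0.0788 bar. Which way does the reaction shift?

to the right

(CaCO₃, CaO are pure solids — omitted from Qₚ.)
Qₚ = P(CO₂) = 0.0788
Qₚ = 0.0788 < Kₚ = 0.836, so the forward reaction proceeds.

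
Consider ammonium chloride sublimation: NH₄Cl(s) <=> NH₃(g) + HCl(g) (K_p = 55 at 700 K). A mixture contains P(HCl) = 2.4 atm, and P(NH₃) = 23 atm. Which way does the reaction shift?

(NH₄Cl is a pure solid — omitted from Q_p.)
Q_p = P(NH₃)·P(HCl) = (23)·(2.4) = 55
Q_p = 55 = K_p, so the system is already at equilibrium.

no net change (already at equilibrium)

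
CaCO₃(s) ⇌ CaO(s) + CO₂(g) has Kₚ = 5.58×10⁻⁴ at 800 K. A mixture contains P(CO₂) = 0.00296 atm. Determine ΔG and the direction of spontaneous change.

(CaCO₃, CaO are pure solids — omitted from Qₚ.)
Qₚ = P(CO₂) = 0.00296
ΔG = RT ln(Qₚ/Kₚ) = (8.314 J mol⁻¹ K⁻¹)(800 K) × ln(0.00296/5.58×10⁻⁴)
   = (6.651 kJ/mol)(1.669) = 11.1 kJ/mol
ΔG > 0, so the forward reaction is non-spontaneous (proceeds in reverse).

ΔG = 11.1 kJ/mol; the forward reaction is non-spontaneous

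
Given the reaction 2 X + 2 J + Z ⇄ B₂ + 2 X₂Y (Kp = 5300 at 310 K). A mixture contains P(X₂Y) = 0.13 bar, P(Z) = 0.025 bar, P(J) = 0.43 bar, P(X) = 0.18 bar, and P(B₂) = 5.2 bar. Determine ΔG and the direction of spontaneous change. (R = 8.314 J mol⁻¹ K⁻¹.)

Qp = P(B₂)·P(X₂Y)² / (P(X)²·P(J)²·P(Z)) = (5.2)·(0.13)² / ((0.18)²·(0.43)²·(0.025)) = 587
ΔG = RT ln(Qp/Kp) = (8.314 J mol⁻¹ K⁻¹)(310 K) × ln(587/5300)
   = (2.577 kJ/mol)(-2.200) = -5.67 kJ/mol
ΔG < 0, so the forward reaction is spontaneous (proceeds forward).

ΔG = -5.67 kJ/mol; the forward reaction is spontaneous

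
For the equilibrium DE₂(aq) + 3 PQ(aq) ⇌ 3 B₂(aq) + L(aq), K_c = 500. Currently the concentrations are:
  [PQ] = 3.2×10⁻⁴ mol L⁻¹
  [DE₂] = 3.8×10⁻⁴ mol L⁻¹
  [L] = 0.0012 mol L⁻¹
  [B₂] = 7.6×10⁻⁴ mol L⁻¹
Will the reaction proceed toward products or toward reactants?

forward (toward products)

Q_c = [B₂]³·[L] / ([DE₂]·[PQ]³) = (7.6×10⁻⁴)³·(0.0012) / ((3.8×10⁻⁴)·(3.2×10⁻⁴)³) = 42
Q_c = 42 < K_c = 500, so the forward reaction proceeds.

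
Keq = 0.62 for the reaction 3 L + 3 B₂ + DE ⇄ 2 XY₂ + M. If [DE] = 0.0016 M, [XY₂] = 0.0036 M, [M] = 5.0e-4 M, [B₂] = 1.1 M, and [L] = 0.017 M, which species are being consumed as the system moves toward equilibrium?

none (at equilibrium)

Q = [XY₂]²·[M] / ([L]³·[B₂]³·[DE]) = (0.0036)²·(5.0e-4) / ((0.017)³·(1.1)³·(0.0016)) = 0.62
Q = 0.62 = Keq; the system is at equilibrium.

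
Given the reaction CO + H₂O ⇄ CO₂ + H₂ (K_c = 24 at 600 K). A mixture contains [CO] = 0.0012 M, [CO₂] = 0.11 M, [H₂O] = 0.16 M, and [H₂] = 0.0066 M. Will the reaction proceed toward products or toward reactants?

Q_c = [CO₂]·[H₂] / ([CO]·[H₂O]) = (0.11)·(0.0066) / ((0.0012)·(0.16)) = 3.8
Q_c = 3.8 < K_c = 24, so the forward reaction proceeds.

forward (toward products)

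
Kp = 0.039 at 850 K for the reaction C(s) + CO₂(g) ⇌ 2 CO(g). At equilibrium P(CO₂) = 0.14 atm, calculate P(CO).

(C is a pure solid — omitted from Kp.)
At equilibrium, Kp = P(CO)² / P(CO₂) = 0.039.
(P(CO))² / (0.14) = 0.039
P(CO)² = 0.00546 ⇒ P(CO) = 0.074 atm

P(CO) = 0.074 atm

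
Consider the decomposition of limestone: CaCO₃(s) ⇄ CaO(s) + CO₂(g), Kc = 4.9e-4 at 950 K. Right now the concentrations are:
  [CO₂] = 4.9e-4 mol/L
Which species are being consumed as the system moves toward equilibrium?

(CaCO₃, CaO are pure solids — omitted from Qc.)
Qc = [CO₂] = 4.9e-4
Qc = 4.9e-4 = Kc; the system is at equilibrium.

none (at equilibrium)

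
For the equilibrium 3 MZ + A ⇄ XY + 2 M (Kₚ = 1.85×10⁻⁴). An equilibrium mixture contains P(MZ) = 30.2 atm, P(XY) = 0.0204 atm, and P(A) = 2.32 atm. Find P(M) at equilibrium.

P(M) = 24.1 atm

At equilibrium, Kₚ = P(XY)·P(M)² / (P(MZ)³·P(A)) = 1.85×10⁻⁴.
(0.0204)·(P(M))² / ((30.2)³·(2.32)) = 1.85×10⁻⁴
P(M)² = 579 ⇒ P(M) = 24.1 atm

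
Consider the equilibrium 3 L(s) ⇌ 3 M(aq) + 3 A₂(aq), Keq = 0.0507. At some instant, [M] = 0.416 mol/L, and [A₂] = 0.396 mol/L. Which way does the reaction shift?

to the right

(L is a pure solid — omitted from Q.)
Q = [M]³·[A₂]³ = (0.416)³·(0.396)³ = 0.00447
Q = 0.00447 < Keq = 0.0507, so the forward reaction proceeds.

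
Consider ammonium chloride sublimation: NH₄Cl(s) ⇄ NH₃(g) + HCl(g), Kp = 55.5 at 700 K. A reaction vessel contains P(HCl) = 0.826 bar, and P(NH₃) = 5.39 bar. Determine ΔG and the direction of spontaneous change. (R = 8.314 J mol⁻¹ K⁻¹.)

ΔG = -14.7 kJ/mol; the forward reaction is spontaneous

(NH₄Cl is a pure solid — omitted from Qp.)
Qp = P(NH₃)·P(HCl) = (5.39)·(0.826) = 4.45
ΔG = RT ln(Qp/Kp) = (8.314 J mol⁻¹ K⁻¹)(700 K) × ln(4.45/55.5)
   = (5.820 kJ/mol)(-2.523) = -14.7 kJ/mol
ΔG < 0, so the forward reaction is spontaneous (proceeds forward).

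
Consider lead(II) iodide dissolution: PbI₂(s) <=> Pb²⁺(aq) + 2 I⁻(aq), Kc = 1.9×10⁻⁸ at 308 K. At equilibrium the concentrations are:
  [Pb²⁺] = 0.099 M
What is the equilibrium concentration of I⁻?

(PbI₂ is a pure solid — omitted from Kc.)
At equilibrium, Kc = [Pb²⁺]·[I⁻]² = 1.9×10⁻⁸.
(0.099)·([I⁻])² = 1.9×10⁻⁸
[I⁻]² = 1.92×10⁻⁷ ⇒ [I⁻] = 4.4×10⁻⁴ M

[I⁻] = 4.4×10⁻⁴ M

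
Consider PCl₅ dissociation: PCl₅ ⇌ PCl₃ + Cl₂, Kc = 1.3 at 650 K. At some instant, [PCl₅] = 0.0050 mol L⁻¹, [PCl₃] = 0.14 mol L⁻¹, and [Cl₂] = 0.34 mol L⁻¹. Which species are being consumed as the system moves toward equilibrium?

Qc = [PCl₃]·[Cl₂] / [PCl₅] = (0.14)·(0.34) / (0.0050) = 9.5
Qc = 9.5 > Kc = 1.3: net reverse reaction.

PCl₃, Cl₂ (products)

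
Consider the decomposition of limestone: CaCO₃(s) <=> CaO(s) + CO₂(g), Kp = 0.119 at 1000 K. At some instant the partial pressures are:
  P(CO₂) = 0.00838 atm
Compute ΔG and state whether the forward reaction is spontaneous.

(CaCO₃, CaO are pure solids — omitted from Qp.)
Qp = P(CO₂) = 0.00838
ΔG = RT ln(Qp/Kp) = (8.314 J mol⁻¹ K⁻¹)(1000 K) × ln(0.00838/0.119)
   = (8.314 kJ/mol)(-2.653) = -22.1 kJ/mol
ΔG < 0, so the forward reaction is spontaneous (proceeds forward).

ΔG = -22.1 kJ/mol; the forward reaction is spontaneous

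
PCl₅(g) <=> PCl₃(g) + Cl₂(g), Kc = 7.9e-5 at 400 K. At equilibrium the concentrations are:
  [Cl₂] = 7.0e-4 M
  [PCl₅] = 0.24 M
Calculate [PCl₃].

At equilibrium, Kc = [PCl₃]·[Cl₂] / [PCl₅] = 7.9e-5.
([PCl₃])·(7.0e-4) / (0.24) = 7.9e-5
[PCl₃] = 0.0271 = 0.027 M

[PCl₃] = 0.027 M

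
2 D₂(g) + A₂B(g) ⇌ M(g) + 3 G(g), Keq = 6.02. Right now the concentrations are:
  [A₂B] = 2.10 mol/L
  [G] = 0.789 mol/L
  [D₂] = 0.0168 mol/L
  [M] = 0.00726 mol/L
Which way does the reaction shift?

Q = [M]·[G]³ / ([D₂]²·[A₂B]) = (0.00726)·(0.789)³ / ((0.0168)²·(2.10)) = 6.02
Q = 6.02 = Keq, so the system is already at equilibrium.

neither direction; the system is at equilibrium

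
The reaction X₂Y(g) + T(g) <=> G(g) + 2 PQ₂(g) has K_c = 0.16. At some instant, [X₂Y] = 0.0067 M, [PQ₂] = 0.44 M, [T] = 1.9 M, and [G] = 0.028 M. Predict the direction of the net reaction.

in the reverse direction

Q_c = [G]·[PQ₂]² / ([X₂Y]·[T]) = (0.028)·(0.44)² / ((0.0067)·(1.9)) = 0.43
Q_c = 0.43 > K_c = 0.16, so the reverse reaction proceeds.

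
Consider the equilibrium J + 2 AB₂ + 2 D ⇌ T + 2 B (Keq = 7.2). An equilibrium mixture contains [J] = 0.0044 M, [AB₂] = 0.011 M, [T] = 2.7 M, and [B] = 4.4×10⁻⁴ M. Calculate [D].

[D] = 0.37 M

At equilibrium, Keq = [T]·[B]² / ([J]·[AB₂]²·[D]²) = 7.2.
(2.7)·(4.4×10⁻⁴)² / ((0.0044)·(0.011)²·([D])²) = 7.2
[D]² = 0.136 ⇒ [D] = 0.37 M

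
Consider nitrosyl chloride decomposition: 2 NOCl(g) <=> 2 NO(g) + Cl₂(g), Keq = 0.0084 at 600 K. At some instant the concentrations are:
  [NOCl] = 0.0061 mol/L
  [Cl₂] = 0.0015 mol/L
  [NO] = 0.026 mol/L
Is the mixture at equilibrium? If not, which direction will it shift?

no; Q > K, reaction proceeds in reverse

Q = [NO]²·[Cl₂] / [NOCl]² = (0.026)²·(0.0015) / (0.0061)² = 0.027
Q = 0.027 > Keq = 0.0084: net reverse reaction.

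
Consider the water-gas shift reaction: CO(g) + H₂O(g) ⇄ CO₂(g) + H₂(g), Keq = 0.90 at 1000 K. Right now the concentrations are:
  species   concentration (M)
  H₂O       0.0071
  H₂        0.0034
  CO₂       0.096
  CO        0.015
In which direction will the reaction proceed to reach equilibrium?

Q = [CO₂]·[H₂] / ([CO]·[H₂O]) = (0.096)·(0.0034) / ((0.015)·(0.0071)) = 3.1
Q = 3.1 > Keq = 0.90, so the reverse reaction proceeds.

to the left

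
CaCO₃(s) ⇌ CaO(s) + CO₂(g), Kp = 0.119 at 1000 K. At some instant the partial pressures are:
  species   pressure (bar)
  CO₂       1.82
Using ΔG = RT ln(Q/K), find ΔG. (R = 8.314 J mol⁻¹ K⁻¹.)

(CaCO₃, CaO are pure solids — omitted from Qp.)
Qp = P(CO₂) = 1.82
ΔG = RT ln(Qp/Kp) = (8.314 J mol⁻¹ K⁻¹)(1000 K) × ln(1.82/0.119)
   = (8.314 kJ/mol)(2.727) = 22.7 kJ/mol
ΔG > 0, so the forward reaction is non-spontaneous (proceeds in reverse).

ΔG = 22.7 kJ/mol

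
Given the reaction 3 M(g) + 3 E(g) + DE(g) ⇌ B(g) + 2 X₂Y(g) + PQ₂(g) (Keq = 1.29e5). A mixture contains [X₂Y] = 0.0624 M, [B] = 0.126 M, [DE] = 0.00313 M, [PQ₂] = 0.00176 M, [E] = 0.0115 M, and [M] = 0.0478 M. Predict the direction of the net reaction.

Q = [B]·[X₂Y]²·[PQ₂] / ([M]³·[E]³·[DE]) = (0.126)·(0.0624)²·(0.00176) / ((0.0478)³·(0.0115)³·(0.00313)) = 1.66e6
Q = 1.66e6 > Keq = 1.29e5, so the reverse reaction proceeds.

toward reactants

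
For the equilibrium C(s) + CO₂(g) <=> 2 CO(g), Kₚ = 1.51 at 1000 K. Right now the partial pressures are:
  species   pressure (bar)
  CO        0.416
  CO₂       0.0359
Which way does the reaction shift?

(C is a pure solid — omitted from Qₚ.)
Qₚ = P(CO)² / P(CO₂) = (0.416)² / (0.0359) = 4.82
Qₚ = 4.82 > Kₚ = 1.51, so the reverse reaction proceeds.

toward reactants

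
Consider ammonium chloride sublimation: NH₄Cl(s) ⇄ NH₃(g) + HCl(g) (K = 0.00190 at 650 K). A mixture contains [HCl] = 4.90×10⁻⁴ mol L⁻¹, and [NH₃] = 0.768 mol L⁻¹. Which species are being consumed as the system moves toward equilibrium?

(NH₄Cl is a pure solid — omitted from Q.)
Q = [NH₃]·[HCl] = (0.768)·(4.90×10⁻⁴) = 3.76×10⁻⁴
Q = 3.76×10⁻⁴ < K = 0.00190: net forward reaction.

NH₄Cl (reactants)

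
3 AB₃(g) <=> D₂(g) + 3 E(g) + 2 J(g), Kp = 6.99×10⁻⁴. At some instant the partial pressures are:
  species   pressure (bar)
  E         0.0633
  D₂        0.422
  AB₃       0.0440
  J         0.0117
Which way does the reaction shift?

Qp = P(D₂)·P(E)³·P(J)² / P(AB₃)³ = (0.422)·(0.0633)³·(0.0117)² / (0.0440)³ = 1.72×10⁻⁴
Qp = 1.72×10⁻⁴ < Kp = 6.99×10⁻⁴, so the forward reaction proceeds.

to the right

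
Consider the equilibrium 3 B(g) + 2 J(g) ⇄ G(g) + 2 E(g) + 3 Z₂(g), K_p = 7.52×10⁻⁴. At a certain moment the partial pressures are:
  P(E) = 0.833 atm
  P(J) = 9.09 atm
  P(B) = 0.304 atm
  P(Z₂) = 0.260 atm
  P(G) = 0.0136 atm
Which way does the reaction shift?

Q_p = P(G)·P(E)²·P(Z₂)³ / (P(B)³·P(J)²) = (0.0136)·(0.833)²·(0.260)³ / ((0.304)³·(9.09)²) = 7.14×10⁻⁵
Q_p = 7.14×10⁻⁵ < K_p = 7.52×10⁻⁴, so the forward reaction proceeds.

to the right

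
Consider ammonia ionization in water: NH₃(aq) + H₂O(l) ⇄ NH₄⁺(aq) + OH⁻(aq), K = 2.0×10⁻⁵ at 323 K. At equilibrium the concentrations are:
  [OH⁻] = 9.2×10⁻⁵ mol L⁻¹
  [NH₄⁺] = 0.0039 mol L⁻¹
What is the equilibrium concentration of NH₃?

[NH₃] = 0.018 mol L⁻¹

(H₂O is a pure liquid — omitted from K.)
At equilibrium, K = [NH₄⁺]·[OH⁻] / [NH₃] = 2.0×10⁻⁵.
(0.0039)·(9.2×10⁻⁵) / ([NH₃]) = 2.0×10⁻⁵
[NH₃] = 0.0179 = 0.018 mol L⁻¹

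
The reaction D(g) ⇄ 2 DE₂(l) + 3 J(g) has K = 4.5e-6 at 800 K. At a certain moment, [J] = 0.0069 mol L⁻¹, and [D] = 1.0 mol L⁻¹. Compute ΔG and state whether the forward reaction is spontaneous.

ΔG = -17.4 kJ/mol; the forward reaction is spontaneous

(DE₂ is a pure liquid — omitted from Q.)
Q = [J]³ / [D] = (0.0069)³ / (1.0) = 3.29e-7
ΔG = RT ln(Q/K) = (8.314 J mol⁻¹ K⁻¹)(800 K) × ln(3.29e-7/4.5e-6)
   = (6.651 kJ/mol)(-2.616) = -17.4 kJ/mol
ΔG < 0, so the forward reaction is spontaneous (proceeds forward).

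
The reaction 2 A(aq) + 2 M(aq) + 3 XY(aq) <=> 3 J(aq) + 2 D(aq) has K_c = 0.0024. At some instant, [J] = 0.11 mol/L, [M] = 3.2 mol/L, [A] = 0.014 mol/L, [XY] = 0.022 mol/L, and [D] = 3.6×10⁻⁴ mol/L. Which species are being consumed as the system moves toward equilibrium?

Q_c = [J]³·[D]² / ([A]²·[M]²·[XY]³) = (0.11)³·(3.6×10⁻⁴)² / ((0.014)²·(3.2)²·(0.022)³) = 0.0081
Q_c = 0.0081 > K_c = 0.0024: net reverse reaction.

J, D (products)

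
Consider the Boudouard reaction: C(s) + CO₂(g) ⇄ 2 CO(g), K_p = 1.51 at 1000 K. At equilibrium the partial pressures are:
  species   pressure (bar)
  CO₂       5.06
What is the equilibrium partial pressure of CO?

P(CO) = 2.76 bar

(C is a pure solid — omitted from K_p.)
At equilibrium, K_p = P(CO)² / P(CO₂) = 1.51.
(P(CO))² / (5.06) = 1.51
P(CO)² = 7.64 ⇒ P(CO) = 2.76 bar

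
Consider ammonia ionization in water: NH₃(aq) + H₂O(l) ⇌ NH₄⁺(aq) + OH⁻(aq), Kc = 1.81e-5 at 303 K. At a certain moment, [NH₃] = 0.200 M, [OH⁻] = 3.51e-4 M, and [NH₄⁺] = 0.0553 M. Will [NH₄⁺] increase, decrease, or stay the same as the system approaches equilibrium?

decrease

(H₂O is a pure liquid — omitted from Qc.)
Qc = [NH₄⁺]·[OH⁻] / [NH₃] = (0.0553)·(3.51e-4) / (0.200) = 9.71e-5
Qc = 9.71e-5 > Kc = 1.81e-5: net reverse reaction.
NH₄⁺ is a product, so it decreases.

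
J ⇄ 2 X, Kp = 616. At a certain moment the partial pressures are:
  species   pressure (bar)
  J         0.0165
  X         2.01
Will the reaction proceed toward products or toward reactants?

Qp = P(X)² / P(J) = (2.01)² / (0.0165) = 245
Qp = 245 < Kp = 616, so the forward reaction proceeds.

to the right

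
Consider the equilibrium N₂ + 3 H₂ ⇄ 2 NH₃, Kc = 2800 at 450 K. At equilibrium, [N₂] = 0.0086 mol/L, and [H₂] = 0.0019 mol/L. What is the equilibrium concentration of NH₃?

At equilibrium, Kc = [NH₃]² / ([N₂]·[H₂]³) = 2800.
([NH₃])² / ((0.0086)·(0.0019)³) = 2800
[NH₃]² = 1.65×10⁻⁷ ⇒ [NH₃] = 4.1×10⁻⁴ mol/L

[NH₃] = 4.1×10⁻⁴ mol/L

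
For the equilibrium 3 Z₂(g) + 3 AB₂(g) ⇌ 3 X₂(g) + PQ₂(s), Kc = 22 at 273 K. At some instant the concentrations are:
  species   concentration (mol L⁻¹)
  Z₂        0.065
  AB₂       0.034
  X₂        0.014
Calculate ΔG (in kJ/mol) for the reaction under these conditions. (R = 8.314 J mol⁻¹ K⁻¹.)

ΔG = 5.55 kJ/mol

(PQ₂ is a pure solid — omitted from Qc.)
Qc = [X₂]³ / ([Z₂]³·[AB₂]³) = (0.014)³ / ((0.065)³·(0.034)³) = 254
ΔG = RT ln(Qc/Kc) = (8.314 J mol⁻¹ K⁻¹)(273 K) × ln(254/22)
   = (2.270 kJ/mol)(2.446) = 5.55 kJ/mol
ΔG > 0, so the forward reaction is non-spontaneous (proceeds in reverse).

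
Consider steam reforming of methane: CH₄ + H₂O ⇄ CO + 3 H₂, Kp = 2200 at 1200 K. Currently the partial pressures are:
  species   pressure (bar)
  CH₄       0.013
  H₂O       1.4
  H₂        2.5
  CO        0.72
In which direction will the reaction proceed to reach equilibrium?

in the forward direction

Qp = P(CO)·P(H₂)³ / (P(CH₄)·P(H₂O)) = (0.72)·(2.5)³ / ((0.013)·(1.4)) = 620
Qp = 620 < Kp = 2200, so the forward reaction proceeds.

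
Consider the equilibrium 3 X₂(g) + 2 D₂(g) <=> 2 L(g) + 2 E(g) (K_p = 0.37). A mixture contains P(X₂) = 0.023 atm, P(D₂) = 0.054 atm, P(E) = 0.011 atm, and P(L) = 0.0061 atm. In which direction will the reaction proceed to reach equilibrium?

toward products

Q_p = P(L)²·P(E)² / (P(X₂)³·P(D₂)²) = (0.0061)²·(0.011)² / ((0.023)³·(0.054)²) = 0.13
Q_p = 0.13 < K_p = 0.37, so the forward reaction proceeds.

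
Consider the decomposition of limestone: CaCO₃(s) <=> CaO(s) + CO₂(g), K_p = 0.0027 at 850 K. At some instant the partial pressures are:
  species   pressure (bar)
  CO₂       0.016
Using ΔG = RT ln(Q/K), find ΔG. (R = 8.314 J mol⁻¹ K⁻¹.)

(CaCO₃, CaO are pure solids — omitted from Q_p.)
Q_p = P(CO₂) = 0.0160
ΔG = RT ln(Q_p/K_p) = (8.314 J mol⁻¹ K⁻¹)(850 K) × ln(0.0160/0.0027)
   = (7.067 kJ/mol)(1.779) = 12.6 kJ/mol
ΔG > 0, so the forward reaction is non-spontaneous (proceeds in reverse).

ΔG = 12.6 kJ/mol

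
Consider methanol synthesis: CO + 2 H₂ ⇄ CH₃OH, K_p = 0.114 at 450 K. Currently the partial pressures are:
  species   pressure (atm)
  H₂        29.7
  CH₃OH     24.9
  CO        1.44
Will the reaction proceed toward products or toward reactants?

Q_p = P(CH₃OH) / (P(CO)·P(H₂)²) = (24.9) / ((1.44)·(29.7)²) = 0.0196
Q_p = 0.0196 < K_p = 0.114, so the forward reaction proceeds.

forward (toward products)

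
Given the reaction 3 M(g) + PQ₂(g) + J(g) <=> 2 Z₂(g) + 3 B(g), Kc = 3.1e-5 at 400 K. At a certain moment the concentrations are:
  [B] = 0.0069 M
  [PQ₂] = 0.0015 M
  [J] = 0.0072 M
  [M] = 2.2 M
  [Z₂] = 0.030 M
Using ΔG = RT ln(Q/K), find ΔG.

Qc = [Z₂]²·[B]³ / ([M]³·[PQ₂]·[J]) = (0.030)²·(0.0069)³ / ((2.2)³·(0.0015)·(0.0072)) = 2.57e-6
ΔG = RT ln(Qc/Kc) = (8.314 J mol⁻¹ K⁻¹)(400 K) × ln(2.57e-6/3.1e-5)
   = (3.326 kJ/mol)(-2.490) = -8.28 kJ/mol
ΔG < 0, so the forward reaction is spontaneous (proceeds forward).

ΔG = -8.28 kJ/mol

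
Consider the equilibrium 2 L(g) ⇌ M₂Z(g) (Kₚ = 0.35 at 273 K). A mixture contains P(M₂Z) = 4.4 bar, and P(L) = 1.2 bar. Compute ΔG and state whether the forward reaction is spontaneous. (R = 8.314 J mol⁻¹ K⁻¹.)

ΔG = 4.92 kJ/mol; the forward reaction is non-spontaneous

Qₚ = P(M₂Z) / P(L)² = (4.4) / (1.2)² = 3.06
ΔG = RT ln(Qₚ/Kₚ) = (8.314 J mol⁻¹ K⁻¹)(273 K) × ln(3.06/0.35)
   = (2.270 kJ/mol)(2.168) = 4.92 kJ/mol
ΔG > 0, so the forward reaction is non-spontaneous (proceeds in reverse).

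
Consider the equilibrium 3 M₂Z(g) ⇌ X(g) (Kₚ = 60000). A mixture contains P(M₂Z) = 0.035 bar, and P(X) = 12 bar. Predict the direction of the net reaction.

to the left

Qₚ = P(X) / P(M₂Z)³ = (12) / (0.035)³ = 2.8e5
Qₚ = 2.8e5 > Kₚ = 60000, so the reverse reaction proceeds.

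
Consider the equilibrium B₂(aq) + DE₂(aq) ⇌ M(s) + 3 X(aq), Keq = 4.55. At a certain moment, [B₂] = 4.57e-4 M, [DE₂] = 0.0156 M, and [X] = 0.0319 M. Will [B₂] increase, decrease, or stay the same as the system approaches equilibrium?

stay the same

(M is a pure solid — omitted from Q.)
Q = [X]³ / ([B₂]·[DE₂]) = (0.0319)³ / ((4.57e-4)·(0.0156)) = 4.55
Q = 4.55 = Keq; the system is at equilibrium.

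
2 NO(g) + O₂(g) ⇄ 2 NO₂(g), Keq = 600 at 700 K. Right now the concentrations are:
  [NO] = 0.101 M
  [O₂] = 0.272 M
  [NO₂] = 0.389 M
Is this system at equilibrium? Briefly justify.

Q = [NO₂]² / ([NO]²·[O₂]) = (0.389)² / ((0.101)²·(0.272)) = 54.5
Q = 54.5 < Keq = 600: net forward reaction.

no; Q < K, reaction proceeds forward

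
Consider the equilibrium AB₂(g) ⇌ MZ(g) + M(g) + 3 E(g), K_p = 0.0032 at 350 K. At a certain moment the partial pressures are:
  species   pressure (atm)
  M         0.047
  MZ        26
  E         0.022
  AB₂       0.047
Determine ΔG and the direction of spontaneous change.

Q_p = P(MZ)·P(M)·P(E)³ / P(AB₂) = (26)·(0.047)·(0.022)³ / (0.047) = 2.77e-4
ΔG = RT ln(Q_p/K_p) = (8.314 J mol⁻¹ K⁻¹)(350 K) × ln(2.77e-4/0.0032)
   = (2.910 kJ/mol)(-2.447) = -7.12 kJ/mol
ΔG < 0, so the forward reaction is spontaneous (proceeds forward).

ΔG = -7.12 kJ/mol; the forward reaction is spontaneous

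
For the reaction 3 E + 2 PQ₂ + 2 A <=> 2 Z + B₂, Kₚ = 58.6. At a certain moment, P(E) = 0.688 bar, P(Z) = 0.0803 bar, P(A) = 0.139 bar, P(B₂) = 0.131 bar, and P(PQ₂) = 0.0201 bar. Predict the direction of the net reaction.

Qₚ = P(Z)²·P(B₂) / (P(E)³·P(PQ₂)²·P(A)²) = (0.0803)²·(0.131) / ((0.688)³·(0.0201)²·(0.139)²) = 332
Qₚ = 332 > Kₚ = 58.6, so the reverse reaction proceeds.

to the left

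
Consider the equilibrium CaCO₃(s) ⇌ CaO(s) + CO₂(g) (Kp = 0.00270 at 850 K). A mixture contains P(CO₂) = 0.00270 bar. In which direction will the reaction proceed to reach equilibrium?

no net change (already at equilibrium)

(CaCO₃, CaO are pure solids — omitted from Qp.)
Qp = P(CO₂) = 0.00270
Qp = 0.00270 = Kp, so the system is already at equilibrium.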